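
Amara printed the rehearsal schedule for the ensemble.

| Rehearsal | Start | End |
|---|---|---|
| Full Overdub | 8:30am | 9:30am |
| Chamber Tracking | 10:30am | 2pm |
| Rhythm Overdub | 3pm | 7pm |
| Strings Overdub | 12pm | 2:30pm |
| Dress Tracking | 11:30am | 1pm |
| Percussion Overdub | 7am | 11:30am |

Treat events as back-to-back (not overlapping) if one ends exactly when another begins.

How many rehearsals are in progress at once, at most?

Walk through starts and ends in time order (an end at T is processed before a start at T):
7am start Percussion Overdub → 1
8:30am start Full Overdub → 2
9:30am end Full Overdub → 1
10:30am start Chamber Tracking → 2
11:30am end Percussion Overdub → 1
11:30am start Dress Tracking → 2
12pm start Strings Overdub → 3
1pm end Dress Tracking → 2
2pm end Chamber Tracking → 1
2:30pm end Strings Overdub → 0
3pm start Rhythm Overdub → 1
7pm end Rhythm Overdub → 0
Peak is 3, at 12pm (Chamber Tracking, Dress Tracking, Strings Overdub).

3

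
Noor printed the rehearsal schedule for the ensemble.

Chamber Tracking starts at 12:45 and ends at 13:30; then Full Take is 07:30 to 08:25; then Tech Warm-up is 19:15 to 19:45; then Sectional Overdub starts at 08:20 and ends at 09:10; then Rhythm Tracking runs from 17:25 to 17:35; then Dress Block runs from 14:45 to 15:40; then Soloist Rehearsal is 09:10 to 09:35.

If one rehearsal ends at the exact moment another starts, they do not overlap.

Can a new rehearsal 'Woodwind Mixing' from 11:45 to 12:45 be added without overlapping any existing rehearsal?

Yes — the slot is free

Full Take: ends 08:25 at or before Woodwind Mixing starts 11:45 → clear.
Sectional Overdub: ends 09:10 at or before Woodwind Mixing starts 11:45 → clear.
Soloist Rehearsal: ends 09:35 at or before Woodwind Mixing starts 11:45 → clear.
Chamber Tracking: starts 12:45 at or after Woodwind Mixing ends 12:45 → clear.
Dress Block: starts 14:45 at or after Woodwind Mixing ends 12:45 → clear.
Rhythm Tracking: starts 17:25 at or after Woodwind Mixing ends 12:45 → clear.
Tech Warm-up: starts 19:15 at or after Woodwind Mixing ends 12:45 → clear.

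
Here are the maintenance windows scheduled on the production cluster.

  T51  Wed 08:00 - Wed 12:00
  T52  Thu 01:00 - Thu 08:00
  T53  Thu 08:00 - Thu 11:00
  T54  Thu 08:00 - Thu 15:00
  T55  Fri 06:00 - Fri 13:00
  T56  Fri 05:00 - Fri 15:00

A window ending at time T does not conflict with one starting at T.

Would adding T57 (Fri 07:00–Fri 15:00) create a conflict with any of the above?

Yes — it overlaps T55, T56

T51: ends Wed 12:00 at or before T57 starts Fri 07:00 → clear.
T52: ends Thu 08:00 at or before T57 starts Fri 07:00 → clear.
T53: ends Thu 11:00 at or before T57 starts Fri 07:00 → clear.
T54: ends Thu 15:00 at or before T57 starts Fri 07:00 → clear.
T56: starts Fri 05:00 before T57 ends Fri 15:00, and ends Fri 15:00 after T57 starts Fri 07:00 → overlap.
T55: starts Fri 06:00 before T57 ends Fri 15:00, and ends Fri 13:00 after T57 starts Fri 07:00 → overlap.
T57 overlaps T55, T56.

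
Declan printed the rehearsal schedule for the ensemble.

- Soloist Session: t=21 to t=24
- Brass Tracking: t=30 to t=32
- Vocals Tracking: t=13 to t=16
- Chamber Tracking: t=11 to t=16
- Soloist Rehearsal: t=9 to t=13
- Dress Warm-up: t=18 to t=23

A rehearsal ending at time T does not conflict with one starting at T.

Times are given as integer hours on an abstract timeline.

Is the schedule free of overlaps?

No

Two intervals overlap when each starts before the other ends.
Sorted by start: Soloist Rehearsal, Chamber Tracking, Vocals Tracking, Dress Warm-up, Soloist Session, Brass Tracking.
Chamber Tracking starts before Soloist Rehearsal ends → Soloist Rehearsal and Chamber Tracking overlap.
That's a conflict, so the schedule is not conflict-free.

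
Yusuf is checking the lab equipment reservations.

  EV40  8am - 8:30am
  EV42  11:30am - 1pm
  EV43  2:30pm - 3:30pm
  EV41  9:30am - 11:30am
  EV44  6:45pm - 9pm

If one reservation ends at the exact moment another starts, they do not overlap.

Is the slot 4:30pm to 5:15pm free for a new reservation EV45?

Yes — the slot is free

EV40: ends 8:30am at or before EV45 starts 4:30pm → clear.
EV41: ends 11:30am at or before EV45 starts 4:30pm → clear.
EV42: ends 1pm at or before EV45 starts 4:30pm → clear.
EV43: ends 3:30pm at or before EV45 starts 4:30pm → clear.
EV44: starts 6:45pm at or after EV45 ends 5:15pm → clear.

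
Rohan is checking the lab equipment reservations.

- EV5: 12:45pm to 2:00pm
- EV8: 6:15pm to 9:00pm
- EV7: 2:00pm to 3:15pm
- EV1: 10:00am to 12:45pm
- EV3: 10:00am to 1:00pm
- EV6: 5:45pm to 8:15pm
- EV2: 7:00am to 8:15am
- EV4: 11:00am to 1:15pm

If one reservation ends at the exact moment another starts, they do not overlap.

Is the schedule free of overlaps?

No

Sorted by start: EV2, EV1, EV3, EV4, EV5, EV7, EV6, EV8.
EV1 starts after EV2 ends, so nothing later overlaps EV2 either.
EV3 starts before EV1 ends → EV1 and EV3 overlap.
That's a conflict, so the schedule is not conflict-free.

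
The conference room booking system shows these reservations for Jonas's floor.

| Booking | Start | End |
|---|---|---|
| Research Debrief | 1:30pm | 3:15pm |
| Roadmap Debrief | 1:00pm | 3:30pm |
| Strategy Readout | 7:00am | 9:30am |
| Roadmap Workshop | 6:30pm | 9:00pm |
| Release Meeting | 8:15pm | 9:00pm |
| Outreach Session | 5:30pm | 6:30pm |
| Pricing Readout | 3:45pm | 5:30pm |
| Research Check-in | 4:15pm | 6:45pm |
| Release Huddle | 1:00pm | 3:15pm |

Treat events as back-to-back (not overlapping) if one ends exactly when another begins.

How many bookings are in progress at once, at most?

3

Sweep the timeline, counting +1 at each start and −1 at each end (ends before starts at a tie):
7:00am start Strategy Readout → 1
9:30am end Strategy Readout → 0
1:00pm start Release Huddle → 1
1:00pm start Roadmap Debrief → 2
1:30pm start Research Debrief → 3
3:15pm end Release Huddle → 2
3:15pm end Research Debrief → 1
3:30pm end Roadmap Debrief → 0
3:45pm start Pricing Readout → 1
4:15pm start Research Check-in → 2
5:30pm end Pricing Readout → 1
5:30pm start Outreach Session → 2
6:30pm end Outreach Session → 1
6:30pm start Roadmap Workshop → 2
6:45pm end Research Check-in → 1
8:15pm start Release Meeting → 2
9:00pm end Release Meeting → 1
9:00pm end Roadmap Workshop → 0
Peak is 3, at 1:30pm (Release Huddle, Research Debrief, Roadmap Debrief).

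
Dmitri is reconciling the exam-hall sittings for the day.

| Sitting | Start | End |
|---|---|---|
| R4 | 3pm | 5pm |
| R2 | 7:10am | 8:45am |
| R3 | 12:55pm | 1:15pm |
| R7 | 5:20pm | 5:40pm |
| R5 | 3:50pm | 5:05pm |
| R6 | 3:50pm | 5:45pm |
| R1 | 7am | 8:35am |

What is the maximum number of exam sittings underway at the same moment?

3

Sort all start/end points and keep a running count:
7am start R1 → 1
7:10am start R2 → 2
8:35am end R1 → 1
8:45am end R2 → 0
12:55pm start R3 → 1
1:15pm end R3 → 0
3pm start R4 → 1
3:50pm start R5 → 2
3:50pm start R6 → 3
5pm end R4 → 2
5:05pm end R5 → 1
5:20pm start R7 → 2
5:40pm end R7 → 1
5:45pm end R6 → 0
Peak is 3, at 3:50pm (R4, R5, R6).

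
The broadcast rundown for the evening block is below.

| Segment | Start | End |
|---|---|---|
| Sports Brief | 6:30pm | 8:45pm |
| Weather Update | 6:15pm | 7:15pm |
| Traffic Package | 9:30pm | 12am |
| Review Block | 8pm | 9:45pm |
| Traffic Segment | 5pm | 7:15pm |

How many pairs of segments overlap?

Sorted by start: Traffic Segment, Weather Update, Sports Brief, Review Block, Traffic Package.
Weather Update starts before Traffic Segment ends → Traffic Segment and Weather Update overlap.
Sports Brief starts before Traffic Segment ends → Traffic Segment and Sports Brief overlap.
Review Block starts after Traffic Segment ends, so nothing later overlaps Traffic Segment either.
Sports Brief starts before Weather Update ends → Weather Update and Sports Brief overlap.
Review Block starts after Weather Update ends, so nothing later overlaps Weather Update either.
Review Block starts before Sports Brief ends → Sports Brief and Review Block overlap.
Traffic Package starts after Sports Brief ends.
Traffic Package starts before Review Block ends → Review Block and Traffic Package overlap.
Overlapping pairs: Review Block & Sports Brief, Review Block & Traffic Package, Sports Brief & Traffic Segment, Sports Brief & Weather Update, Traffic Segment & Weather Update — 5 in total.

5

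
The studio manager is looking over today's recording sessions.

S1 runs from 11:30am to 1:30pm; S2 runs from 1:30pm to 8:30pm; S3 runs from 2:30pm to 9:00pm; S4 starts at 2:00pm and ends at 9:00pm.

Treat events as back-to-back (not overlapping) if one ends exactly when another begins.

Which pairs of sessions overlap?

S2 & S3, S2 & S4, S3 & S4

Check each pair: they overlap iff neither finishes before the other starts.
Sorted by start: S1, S2, S4, S3.
S2 starts exactly when S1 ends (back-to-back, no overlap), so S1 has no further overlaps.
S4 starts before S2 ends → S2 and S4 overlap.
S3 starts before S2 ends → S2 and S3 overlap.
S3 starts before S4 ends → S4 and S3 overlap.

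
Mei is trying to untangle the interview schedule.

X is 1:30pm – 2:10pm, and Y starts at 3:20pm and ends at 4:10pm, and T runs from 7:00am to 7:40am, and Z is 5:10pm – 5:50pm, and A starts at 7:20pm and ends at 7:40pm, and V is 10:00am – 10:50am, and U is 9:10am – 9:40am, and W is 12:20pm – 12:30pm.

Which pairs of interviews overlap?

Sorted by start: T, U, V, W, X, Y, Z, A.
U starts after T ends — done with T.
V starts after U ends — done with U.
W starts after V ends — done with V.
X starts after W ends — done with W.
Y starts after X ends — done with X.
Z starts after Y ends — done with Y.
A starts after Z ends.

no overlapping pairs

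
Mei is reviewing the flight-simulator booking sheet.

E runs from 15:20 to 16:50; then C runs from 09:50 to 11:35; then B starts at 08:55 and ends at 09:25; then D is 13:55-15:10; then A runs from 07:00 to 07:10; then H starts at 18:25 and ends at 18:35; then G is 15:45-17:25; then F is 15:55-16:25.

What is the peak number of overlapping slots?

Walk through starts and ends in time order (an end at T is processed before a start at T):
07:00 start A → 1
07:10 end A → 0
08:55 start B → 1
09:25 end B → 0
09:50 start C → 1
11:35 end C → 0
13:55 start D → 1
15:10 end D → 0
15:20 start E → 1
15:45 start G → 2
15:55 start F → 3
16:25 end F → 2
16:50 end E → 1
17:25 end G → 0
18:25 start H → 1
18:35 end H → 0
Peak is 3, at 15:55 (E, F, G).

3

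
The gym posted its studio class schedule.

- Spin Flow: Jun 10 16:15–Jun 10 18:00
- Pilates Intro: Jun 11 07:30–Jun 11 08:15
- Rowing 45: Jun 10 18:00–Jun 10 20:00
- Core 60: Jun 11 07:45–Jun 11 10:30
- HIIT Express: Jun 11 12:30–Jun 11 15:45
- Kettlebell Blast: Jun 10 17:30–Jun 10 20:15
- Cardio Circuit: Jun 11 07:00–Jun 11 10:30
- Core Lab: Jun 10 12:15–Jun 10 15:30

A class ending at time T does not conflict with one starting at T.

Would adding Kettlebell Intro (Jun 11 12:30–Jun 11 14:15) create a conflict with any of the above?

Core Lab: ends Jun 10 15:30 at or before Kettlebell Intro starts Jun 11 12:30 → clear.
Spin Flow: ends Jun 10 18:00 at or before Kettlebell Intro starts Jun 11 12:30 → clear.
Kettlebell Blast: ends Jun 10 20:15 at or before Kettlebell Intro starts Jun 11 12:30 → clear.
Rowing 45: ends Jun 10 20:00 at or before Kettlebell Intro starts Jun 11 12:30 → clear.
Cardio Circuit: ends Jun 11 10:30 at or before Kettlebell Intro starts Jun 11 12:30 → clear.
Pilates Intro: ends Jun 11 08:15 at or before Kettlebell Intro starts Jun 11 12:30 → clear.
Core 60: ends Jun 11 10:30 at or before Kettlebell Intro starts Jun 11 12:30 → clear.
HIIT Express: starts Jun 11 12:30 before Kettlebell Intro ends Jun 11 14:15, and ends Jun 11 15:45 after Kettlebell Intro starts Jun 11 12:30 → overlap.
Kettlebell Intro overlaps HIIT Express.

Yes — it overlaps HIIT Express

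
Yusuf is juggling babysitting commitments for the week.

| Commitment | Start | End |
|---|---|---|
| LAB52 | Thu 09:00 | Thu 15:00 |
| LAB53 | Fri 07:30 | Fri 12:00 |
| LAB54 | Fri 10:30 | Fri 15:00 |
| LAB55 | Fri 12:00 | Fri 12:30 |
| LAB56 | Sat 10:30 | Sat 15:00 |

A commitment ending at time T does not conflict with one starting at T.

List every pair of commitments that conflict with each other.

LAB53 & LAB54, LAB54 & LAB55

Sorted by start: LAB52, LAB53, LAB54, LAB55, LAB56.
LAB53 starts after LAB52 ends — done with LAB52.
LAB54 starts before LAB53 ends → LAB53 and LAB54 overlap.
LAB55 starts exactly when LAB53 ends (back-to-back, no overlap) — done with LAB53.
LAB55 starts before LAB54 ends → LAB54 and LAB55 overlap.
LAB56 starts after LAB54 ends.
LAB56 starts after LAB55 ends.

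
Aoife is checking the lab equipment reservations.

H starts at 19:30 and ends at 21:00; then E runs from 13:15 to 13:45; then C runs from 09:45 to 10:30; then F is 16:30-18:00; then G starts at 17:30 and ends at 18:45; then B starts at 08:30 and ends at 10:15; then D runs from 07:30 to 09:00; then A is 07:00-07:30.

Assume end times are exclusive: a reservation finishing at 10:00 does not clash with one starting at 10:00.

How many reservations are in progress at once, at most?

2

Sort all start/end points and keep a running count:
07:00 start A → 1
07:30 end A → 0
07:30 start D → 1
08:30 start B → 2
09:00 end D → 1
09:45 start C → 2
10:15 end B → 1
10:30 end C → 0
13:15 start E → 1
13:45 end E → 0
16:30 start F → 1
17:30 start G → 2
18:00 end F → 1
18:45 end G → 0
19:30 start H → 1
21:00 end H → 0
Peak is 2, at 08:30 (B, D).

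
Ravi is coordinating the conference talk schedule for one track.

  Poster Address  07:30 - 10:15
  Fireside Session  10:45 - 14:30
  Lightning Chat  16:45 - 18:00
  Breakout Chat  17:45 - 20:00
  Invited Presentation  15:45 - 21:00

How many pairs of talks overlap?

Sorted by start: Poster Address, Fireside Session, Invited Presentation, Lightning Chat, Breakout Chat.
Fireside Session starts after Poster Address ends — done with Poster Address.
Invited Presentation starts after Fireside Session ends — done with Fireside Session.
Lightning Chat starts before Invited Presentation ends → Invited Presentation and Lightning Chat overlap.
Breakout Chat starts before Invited Presentation ends → Invited Presentation and Breakout Chat overlap.
Breakout Chat starts before Lightning Chat ends → Lightning Chat and Breakout Chat overlap.
Overlapping pairs: Breakout Chat & Invited Presentation, Breakout Chat & Lightning Chat, Invited Presentation & Lightning Chat — 3 in total.

3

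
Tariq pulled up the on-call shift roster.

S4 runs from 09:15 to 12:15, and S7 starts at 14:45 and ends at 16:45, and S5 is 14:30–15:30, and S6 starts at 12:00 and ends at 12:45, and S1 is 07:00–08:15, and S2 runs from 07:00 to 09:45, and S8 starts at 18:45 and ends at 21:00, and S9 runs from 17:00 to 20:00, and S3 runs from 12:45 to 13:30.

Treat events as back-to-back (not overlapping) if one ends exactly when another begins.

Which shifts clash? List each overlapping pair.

Sorted by start: S1, S2, S4, S6, S3, S5, S7, S9, S8.
S2 starts before S1 ends → S1 and S2 overlap.
S4 starts after S1 ends — done with S1.
S4 starts before S2 ends → S2 and S4 overlap.
S6 starts after S2 ends — done with S2.
S6 starts before S4 ends → S4 and S6 overlap.
S3 starts after S4 ends — done with S4.
S3 starts exactly when S6 ends (back-to-back, no overlap) — done with S6.
S5 starts after S3 ends — done with S3.
S7 starts before S5 ends → S5 and S7 overlap.
S9 starts after S5 ends — done with S5.
S9 starts after S7 ends — done with S7.
S8 starts before S9 ends → S9 and S8 overlap.

S1 & S2, S2 & S4, S4 & S6, S5 & S7, S8 & S9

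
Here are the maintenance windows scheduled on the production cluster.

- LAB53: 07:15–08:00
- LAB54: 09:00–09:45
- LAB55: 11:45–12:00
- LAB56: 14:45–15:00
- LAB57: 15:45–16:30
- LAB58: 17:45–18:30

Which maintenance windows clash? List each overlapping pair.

Sorted by start: LAB53, LAB54, LAB55, LAB56, LAB57, LAB58.
LAB54 starts after LAB53 ends; LAB53 is clear from here.
LAB55 starts after LAB54 ends; LAB54 is clear from here.
LAB56 starts after LAB55 ends; LAB55 is clear from here.
LAB57 starts after LAB56 ends; LAB56 is clear from here.
LAB58 starts after LAB57 ends.

none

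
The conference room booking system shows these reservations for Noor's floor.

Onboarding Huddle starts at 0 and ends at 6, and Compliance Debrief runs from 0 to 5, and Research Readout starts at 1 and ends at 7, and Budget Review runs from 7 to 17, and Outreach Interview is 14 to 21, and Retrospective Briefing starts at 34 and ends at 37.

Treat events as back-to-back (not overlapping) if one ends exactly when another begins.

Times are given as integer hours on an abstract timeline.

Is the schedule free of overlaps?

No

Two intervals overlap when each starts before the other ends.
Sorted by start: Onboarding Huddle, Compliance Debrief, Research Readout, Budget Review, Outreach Interview, Retrospective Briefing.
Compliance Debrief starts before Onboarding Huddle ends → Onboarding Huddle and Compliance Debrief overlap.
That's a conflict, so the schedule is not conflict-free.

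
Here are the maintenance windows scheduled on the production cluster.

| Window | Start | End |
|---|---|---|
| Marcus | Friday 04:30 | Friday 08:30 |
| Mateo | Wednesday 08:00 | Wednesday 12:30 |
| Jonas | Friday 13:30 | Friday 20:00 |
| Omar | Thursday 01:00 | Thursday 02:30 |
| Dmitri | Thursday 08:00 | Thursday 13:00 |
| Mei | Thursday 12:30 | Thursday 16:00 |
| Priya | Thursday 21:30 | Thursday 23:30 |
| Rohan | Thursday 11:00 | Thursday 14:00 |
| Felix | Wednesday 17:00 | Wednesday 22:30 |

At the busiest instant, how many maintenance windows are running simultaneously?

Sweep the timeline, counting +1 at each start and −1 at each end (ends before starts at a tie):
Wednesday 08:00 start Mateo → 1
Wednesday 12:30 end Mateo → 0
Wednesday 17:00 start Felix → 1
Wednesday 22:30 end Felix → 0
Thursday 01:00 start Omar → 1
Thursday 02:30 end Omar → 0
Thursday 08:00 start Dmitri → 1
Thursday 11:00 start Rohan → 2
Thursday 12:30 start Mei → 3
Thursday 13:00 end Dmitri → 2
Thursday 14:00 end Rohan → 1
Thursday 16:00 end Mei → 0
Thursday 21:30 start Priya → 1
Thursday 23:30 end Priya → 0
Friday 04:30 start Marcus → 1
Friday 08:30 end Marcus → 0
Friday 13:30 start Jonas → 1
Friday 20:00 end Jonas → 0
Peak is 3, at Thursday 12:30 (Dmitri, Mei, Rohan).

3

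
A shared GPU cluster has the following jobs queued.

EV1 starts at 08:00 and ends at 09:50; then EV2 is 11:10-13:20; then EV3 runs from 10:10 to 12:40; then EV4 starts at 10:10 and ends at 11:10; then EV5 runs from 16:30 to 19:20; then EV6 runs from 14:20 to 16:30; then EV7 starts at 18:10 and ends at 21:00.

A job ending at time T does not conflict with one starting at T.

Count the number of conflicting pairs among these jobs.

3

Sorted by start: EV1, EV3, EV4, EV2, EV6, EV5, EV7.
EV3 starts after EV1 ends, so nothing later overlaps EV1 either.
EV4 starts before EV3 ends → EV3 and EV4 overlap.
EV2 starts before EV3 ends → EV3 and EV2 overlap.
EV6 starts after EV3 ends, so nothing later overlaps EV3 either.
EV2 starts exactly when EV4 ends (back-to-back, no overlap), so nothing later overlaps EV4 either.
EV6 starts after EV2 ends, so nothing later overlaps EV2 either.
EV5 starts exactly when EV6 ends (back-to-back, no overlap), so nothing later overlaps EV6 either.
EV7 starts before EV5 ends → EV5 and EV7 overlap.
Overlapping pairs: EV2 & EV3, EV3 & EV4, EV5 & EV7 — 3 in total.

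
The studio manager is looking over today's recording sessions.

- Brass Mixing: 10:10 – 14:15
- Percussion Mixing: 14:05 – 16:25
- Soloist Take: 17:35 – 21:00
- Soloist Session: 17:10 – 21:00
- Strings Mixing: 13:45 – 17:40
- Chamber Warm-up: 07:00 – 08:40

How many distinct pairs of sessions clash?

Two intervals overlap when each starts before the other ends.
Sorted by start: Chamber Warm-up, Brass Mixing, Strings Mixing, Percussion Mixing, Soloist Session, Soloist Take.
Brass Mixing starts after Chamber Warm-up ends, so Chamber Warm-up has no further overlaps.
Strings Mixing starts before Brass Mixing ends → Brass Mixing and Strings Mixing overlap.
Percussion Mixing starts before Brass Mixing ends → Brass Mixing and Percussion Mixing overlap.
Soloist Session starts after Brass Mixing ends, so Brass Mixing has no further overlaps.
Percussion Mixing starts before Strings Mixing ends → Strings Mixing and Percussion Mixing overlap.
Soloist Session starts before Strings Mixing ends → Strings Mixing and Soloist Session overlap.
Soloist Take starts before Strings Mixing ends → Strings Mixing and Soloist Take overlap.
Soloist Session starts after Percussion Mixing ends, so Percussion Mixing has no further overlaps.
Soloist Take starts before Soloist Session ends → Soloist Session and Soloist Take overlap.
Overlapping pairs: Brass Mixing & Percussion Mixing, Brass Mixing & Strings Mixing, Percussion Mixing & Strings Mixing, Soloist Session & Soloist Take, Soloist Session & Strings Mixing, Soloist Take & Strings Mixing — 6 in total.

6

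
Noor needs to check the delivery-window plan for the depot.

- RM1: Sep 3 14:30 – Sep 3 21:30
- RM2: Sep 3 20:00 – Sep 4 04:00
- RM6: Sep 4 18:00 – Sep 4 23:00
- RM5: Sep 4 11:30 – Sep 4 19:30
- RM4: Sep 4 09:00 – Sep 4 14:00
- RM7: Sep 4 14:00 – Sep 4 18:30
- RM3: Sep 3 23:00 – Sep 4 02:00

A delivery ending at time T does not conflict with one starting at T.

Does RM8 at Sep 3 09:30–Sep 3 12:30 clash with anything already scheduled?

No — it doesn't clash with anything

RM1: starts Sep 3 14:30 at or after RM8 ends Sep 3 12:30 → clear.
RM2: starts Sep 3 20:00 at or after RM8 ends Sep 3 12:30 → clear.
RM3: starts Sep 3 23:00 at or after RM8 ends Sep 3 12:30 → clear.
RM4: starts Sep 4 09:00 at or after RM8 ends Sep 3 12:30 → clear.
RM5: starts Sep 4 11:30 at or after RM8 ends Sep 3 12:30 → clear.
RM7: starts Sep 4 14:00 at or after RM8 ends Sep 3 12:30 → clear.
RM6: starts Sep 4 18:00 at or after RM8 ends Sep 3 12:30 → clear.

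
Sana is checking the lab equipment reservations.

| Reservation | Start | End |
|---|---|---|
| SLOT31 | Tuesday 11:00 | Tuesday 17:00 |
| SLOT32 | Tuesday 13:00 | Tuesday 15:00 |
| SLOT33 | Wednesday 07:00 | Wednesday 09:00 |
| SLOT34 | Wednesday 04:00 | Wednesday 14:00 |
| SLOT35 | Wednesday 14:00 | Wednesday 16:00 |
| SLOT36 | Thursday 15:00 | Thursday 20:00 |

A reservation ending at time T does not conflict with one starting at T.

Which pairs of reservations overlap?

SLOT31 & SLOT32, SLOT33 & SLOT34

Check each pair: they overlap iff neither finishes before the other starts.
Sorted by start: SLOT31, SLOT32, SLOT34, SLOT33, SLOT35, SLOT36.
SLOT32 starts before SLOT31 ends → SLOT31 and SLOT32 overlap.
SLOT34 starts after SLOT31 ends — done with SLOT31.
SLOT34 starts after SLOT32 ends — done with SLOT32.
SLOT33 starts before SLOT34 ends → SLOT34 and SLOT33 overlap.
SLOT35 starts exactly when SLOT34 ends (back-to-back, no overlap) — done with SLOT34.
SLOT35 starts after SLOT33 ends — done with SLOT33.
SLOT36 starts after SLOT35 ends.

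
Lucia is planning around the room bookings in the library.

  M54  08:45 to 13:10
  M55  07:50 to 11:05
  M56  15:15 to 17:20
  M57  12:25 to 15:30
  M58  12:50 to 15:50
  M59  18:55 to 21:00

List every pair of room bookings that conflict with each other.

M54 & M55, M54 & M57, M54 & M58, M56 & M57, M56 & M58, M57 & M58

Sorted by start: M55, M54, M57, M58, M56, M59.
M54 starts before M55 ends → M55 and M54 overlap.
M57 starts after M55 ends; M55 is clear from here.
M57 starts before M54 ends → M54 and M57 overlap.
M58 starts before M54 ends → M54 and M58 overlap.
M56 starts after M54 ends; M54 is clear from here.
M58 starts before M57 ends → M57 and M58 overlap.
M56 starts before M57 ends → M57 and M56 overlap.
M59 starts after M57 ends.
M56 starts before M58 ends → M58 and M56 overlap.
M59 starts after M58 ends.
M59 starts after M56 ends.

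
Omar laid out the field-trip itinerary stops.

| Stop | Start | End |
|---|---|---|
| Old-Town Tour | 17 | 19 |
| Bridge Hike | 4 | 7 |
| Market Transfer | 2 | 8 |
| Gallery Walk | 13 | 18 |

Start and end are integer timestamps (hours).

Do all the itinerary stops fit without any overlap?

Sorted by start: Market Transfer, Bridge Hike, Gallery Walk, Old-Town Tour.
Bridge Hike starts before Market Transfer ends → Market Transfer and Bridge Hike overlap.
That's a conflict, so the schedule is not conflict-free.

No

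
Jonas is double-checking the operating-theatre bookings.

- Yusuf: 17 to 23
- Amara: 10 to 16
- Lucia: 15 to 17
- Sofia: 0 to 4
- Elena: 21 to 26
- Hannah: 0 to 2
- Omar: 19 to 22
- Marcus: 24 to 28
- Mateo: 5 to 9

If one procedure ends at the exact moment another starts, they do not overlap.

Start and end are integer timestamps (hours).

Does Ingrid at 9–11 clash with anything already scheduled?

Yes — it overlaps Amara

Sofia: ends 4 at or before Ingrid starts 9 → clear.
Hannah: ends 2 at or before Ingrid starts 9 → clear.
Mateo: ends 9 at or before Ingrid starts 9 → clear.
Amara: starts 10 before Ingrid ends 11, and ends 16 after Ingrid starts 9 → overlap.
Lucia: starts 15 at or after Ingrid ends 11 → clear.
Yusuf: starts 17 at or after Ingrid ends 11 → clear.
Omar: starts 19 at or after Ingrid ends 11 → clear.
Elena: starts 21 at or after Ingrid ends 11 → clear.
Marcus: starts 24 at or after Ingrid ends 11 → clear.
Ingrid overlaps Amara.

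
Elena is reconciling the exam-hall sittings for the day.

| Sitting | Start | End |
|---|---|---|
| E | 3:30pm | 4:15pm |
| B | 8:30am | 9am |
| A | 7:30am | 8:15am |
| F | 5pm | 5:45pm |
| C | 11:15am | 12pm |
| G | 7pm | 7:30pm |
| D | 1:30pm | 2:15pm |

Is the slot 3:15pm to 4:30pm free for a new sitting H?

No — it overlaps E

A: ends 8:15am at or before H starts 3:15pm → clear.
B: ends 9am at or before H starts 3:15pm → clear.
C: ends 12pm at or before H starts 3:15pm → clear.
D: ends 2:15pm at or before H starts 3:15pm → clear.
E: starts 3:30pm before H ends 4:30pm, and ends 4:15pm after H starts 3:15pm → overlap.
F: starts 5pm at or after H ends 4:30pm → clear.
G: starts 7pm at or after H ends 4:30pm → clear.
H overlaps E.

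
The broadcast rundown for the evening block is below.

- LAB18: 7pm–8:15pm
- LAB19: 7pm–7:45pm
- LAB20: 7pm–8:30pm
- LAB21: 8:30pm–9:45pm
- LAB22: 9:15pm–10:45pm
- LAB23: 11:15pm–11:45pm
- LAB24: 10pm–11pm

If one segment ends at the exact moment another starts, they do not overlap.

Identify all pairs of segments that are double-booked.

Sorted by start: LAB18, LAB19, LAB20, LAB21, LAB22, LAB24, LAB23.
LAB19 starts before LAB18 ends → LAB18 and LAB19 overlap.
LAB20 starts before LAB18 ends → LAB18 and LAB20 overlap.
LAB21 starts after LAB18 ends; LAB18 is clear from here.
LAB20 starts before LAB19 ends → LAB19 and LAB20 overlap.
LAB21 starts after LAB19 ends; LAB19 is clear from here.
LAB21 starts exactly when LAB20 ends (back-to-back, no overlap); LAB20 is clear from here.
LAB22 starts before LAB21 ends → LAB21 and LAB22 overlap.
LAB24 starts after LAB21 ends; LAB21 is clear from here.
LAB24 starts before LAB22 ends → LAB22 and LAB24 overlap.
LAB23 starts after LAB22 ends.
LAB23 starts after LAB24 ends.

LAB18 & LAB19, LAB18 & LAB20, LAB19 & LAB20, LAB21 & LAB22, LAB22 & LAB24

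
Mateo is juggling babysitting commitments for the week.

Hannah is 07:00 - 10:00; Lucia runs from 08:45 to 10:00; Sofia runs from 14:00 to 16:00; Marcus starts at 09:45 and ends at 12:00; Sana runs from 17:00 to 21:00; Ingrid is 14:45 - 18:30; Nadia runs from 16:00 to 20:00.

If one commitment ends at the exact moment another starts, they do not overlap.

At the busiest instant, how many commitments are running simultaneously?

3

Sweep the timeline, counting +1 at each start and −1 at each end (ends before starts at a tie):
07:00 start Hannah → 1
08:45 start Lucia → 2
09:45 start Marcus → 3
10:00 end Hannah → 2
10:00 end Lucia → 1
12:00 end Marcus → 0
14:00 start Sofia → 1
14:45 start Ingrid → 2
16:00 end Sofia → 1
16:00 start Nadia → 2
17:00 start Sana → 3
18:30 end Ingrid → 2
20:00 end Nadia → 1
21:00 end Sana → 0
Peak is 3, at 09:45 (Hannah, Lucia, Marcus).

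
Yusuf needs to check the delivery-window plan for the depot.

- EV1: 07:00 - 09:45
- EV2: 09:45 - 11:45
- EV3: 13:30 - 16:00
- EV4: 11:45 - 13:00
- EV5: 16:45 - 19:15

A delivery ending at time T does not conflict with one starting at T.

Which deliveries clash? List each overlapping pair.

no overlapping pairs

Sorted by start: EV1, EV2, EV4, EV3, EV5.
EV2 starts exactly when EV1 ends (back-to-back, no overlap), so EV1 has no further overlaps.
EV4 starts exactly when EV2 ends (back-to-back, no overlap), so EV2 has no further overlaps.
EV3 starts after EV4 ends, so EV4 has no further overlaps.
EV5 starts after EV3 ends.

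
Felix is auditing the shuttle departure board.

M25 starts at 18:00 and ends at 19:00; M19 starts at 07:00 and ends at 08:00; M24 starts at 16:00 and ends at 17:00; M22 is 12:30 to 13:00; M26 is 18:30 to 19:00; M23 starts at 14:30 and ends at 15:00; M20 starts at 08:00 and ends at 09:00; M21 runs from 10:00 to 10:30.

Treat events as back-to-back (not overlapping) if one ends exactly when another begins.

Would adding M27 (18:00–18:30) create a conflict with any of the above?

M19: ends 08:00 at or before M27 starts 18:00 → clear.
M20: ends 09:00 at or before M27 starts 18:00 → clear.
M21: ends 10:30 at or before M27 starts 18:00 → clear.
M22: ends 13:00 at or before M27 starts 18:00 → clear.
M23: ends 15:00 at or before M27 starts 18:00 → clear.
M24: ends 17:00 at or before M27 starts 18:00 → clear.
M25: starts 18:00 before M27 ends 18:30, and ends 19:00 after M27 starts 18:00 → overlap.
M26: starts 18:30 at or after M27 ends 18:30 → clear.
M27 overlaps M25.

Yes — it overlaps M25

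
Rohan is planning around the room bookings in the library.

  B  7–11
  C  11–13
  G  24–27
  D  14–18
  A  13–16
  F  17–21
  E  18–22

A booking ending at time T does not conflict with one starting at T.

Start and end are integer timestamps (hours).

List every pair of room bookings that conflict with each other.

A & D, D & F, E & F

Two intervals overlap when each starts before the other ends.
Sorted by start: B, C, A, D, F, E, G.
C starts exactly when B ends (back-to-back, no overlap), so nothing later overlaps B either.
A starts exactly when C ends (back-to-back, no overlap), so nothing later overlaps C either.
D starts before A ends → A and D overlap.
F starts after A ends, so nothing later overlaps A either.
F starts before D ends → D and F overlap.
E starts exactly when D ends (back-to-back, no overlap), so nothing later overlaps D either.
E starts before F ends → F and E overlap.
G starts after F ends.
G starts after E ends.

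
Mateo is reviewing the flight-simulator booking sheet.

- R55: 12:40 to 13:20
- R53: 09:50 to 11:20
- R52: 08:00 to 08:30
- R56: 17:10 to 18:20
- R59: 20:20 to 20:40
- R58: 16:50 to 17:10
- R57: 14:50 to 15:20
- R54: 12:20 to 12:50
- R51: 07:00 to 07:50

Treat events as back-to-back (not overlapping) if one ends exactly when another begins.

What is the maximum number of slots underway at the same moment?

2

Walk through starts and ends in time order (an end at T is processed before a start at T):
07:00 start R51 → 1
07:50 end R51 → 0
08:00 start R52 → 1
08:30 end R52 → 0
09:50 start R53 → 1
11:20 end R53 → 0
12:20 start R54 → 1
12:40 start R55 → 2
12:50 end R54 → 1
13:20 end R55 → 0
14:50 start R57 → 1
15:20 end R57 → 0
16:50 start R58 → 1
17:10 end R58 → 0
17:10 start R56 → 1
18:20 end R56 → 0
20:20 start R59 → 1
20:40 end R59 → 0
Peak is 2, at 12:40 (R54, R55).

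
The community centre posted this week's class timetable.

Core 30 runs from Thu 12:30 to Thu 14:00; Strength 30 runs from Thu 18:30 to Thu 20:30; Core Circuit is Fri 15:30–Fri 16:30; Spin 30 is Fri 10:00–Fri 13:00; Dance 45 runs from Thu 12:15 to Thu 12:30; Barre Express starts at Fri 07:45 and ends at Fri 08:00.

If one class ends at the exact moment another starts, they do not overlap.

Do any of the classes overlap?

No

Sorted by start: Dance 45, Core 30, Strength 30, Barre Express, Spin 30, Core Circuit.
Core 30 starts exactly when Dance 45 ends (back-to-back, no overlap) — done with Dance 45.
Strength 30 starts after Core 30 ends — done with Core 30.
Barre Express starts after Strength 30 ends — done with Strength 30.
Spin 30 starts after Barre Express ends — done with Barre Express.
Core Circuit starts after Spin 30 ends.
Every pair is clear; the schedule has no overlaps.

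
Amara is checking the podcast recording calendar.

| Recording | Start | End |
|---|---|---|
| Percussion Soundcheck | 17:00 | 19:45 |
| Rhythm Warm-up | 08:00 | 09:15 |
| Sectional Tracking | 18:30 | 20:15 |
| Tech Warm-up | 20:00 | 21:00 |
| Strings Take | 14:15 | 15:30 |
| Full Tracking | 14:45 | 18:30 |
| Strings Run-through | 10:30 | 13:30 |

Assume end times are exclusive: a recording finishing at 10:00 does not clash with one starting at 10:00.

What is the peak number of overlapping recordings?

Sort all start/end points and keep a running count:
08:00 start Rhythm Warm-up → 1
09:15 end Rhythm Warm-up → 0
10:30 start Strings Run-through → 1
13:30 end Strings Run-through → 0
14:15 start Strings Take → 1
14:45 start Full Tracking → 2
15:30 end Strings Take → 1
17:00 start Percussion Soundcheck → 2
18:30 end Full Tracking → 1
18:30 start Sectional Tracking → 2
19:45 end Percussion Soundcheck → 1
20:00 start Tech Warm-up → 2
20:15 end Sectional Tracking → 1
21:00 end Tech Warm-up → 0
Peak is 2, at 14:45 (Full Tracking, Strings Take).

2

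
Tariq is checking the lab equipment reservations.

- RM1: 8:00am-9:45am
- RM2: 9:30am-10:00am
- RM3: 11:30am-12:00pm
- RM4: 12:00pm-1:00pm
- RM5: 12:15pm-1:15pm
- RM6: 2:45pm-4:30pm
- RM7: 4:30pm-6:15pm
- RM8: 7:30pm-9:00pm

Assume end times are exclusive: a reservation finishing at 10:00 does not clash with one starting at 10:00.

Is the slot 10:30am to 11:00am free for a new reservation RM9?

Yes — the slot is free

RM1: ends 9:45am at or before RM9 starts 10:30am → clear.
RM2: ends 10:00am at or before RM9 starts 10:30am → clear.
RM3: starts 11:30am at or after RM9 ends 11:00am → clear.
RM4: starts 12:00pm at or after RM9 ends 11:00am → clear.
RM5: starts 12:15pm at or after RM9 ends 11:00am → clear.
RM6: starts 2:45pm at or after RM9 ends 11:00am → clear.
RM7: starts 4:30pm at or after RM9 ends 11:00am → clear.
RM8: starts 7:30pm at or after RM9 ends 11:00am → clear.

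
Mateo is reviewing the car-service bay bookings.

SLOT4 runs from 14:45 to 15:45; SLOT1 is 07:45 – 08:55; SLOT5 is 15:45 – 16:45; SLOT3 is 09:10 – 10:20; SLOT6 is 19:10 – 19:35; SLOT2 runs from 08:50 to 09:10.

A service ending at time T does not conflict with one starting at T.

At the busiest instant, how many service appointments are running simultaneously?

Sort all start/end points and keep a running count:
07:45 start SLOT1 → 1
08:50 start SLOT2 → 2
08:55 end SLOT1 → 1
09:10 end SLOT2 → 0
09:10 start SLOT3 → 1
10:20 end SLOT3 → 0
14:45 start SLOT4 → 1
15:45 end SLOT4 → 0
15:45 start SLOT5 → 1
16:45 end SLOT5 → 0
19:10 start SLOT6 → 1
19:35 end SLOT6 → 0
Peak is 2, at 08:50 (SLOT1, SLOT2).

2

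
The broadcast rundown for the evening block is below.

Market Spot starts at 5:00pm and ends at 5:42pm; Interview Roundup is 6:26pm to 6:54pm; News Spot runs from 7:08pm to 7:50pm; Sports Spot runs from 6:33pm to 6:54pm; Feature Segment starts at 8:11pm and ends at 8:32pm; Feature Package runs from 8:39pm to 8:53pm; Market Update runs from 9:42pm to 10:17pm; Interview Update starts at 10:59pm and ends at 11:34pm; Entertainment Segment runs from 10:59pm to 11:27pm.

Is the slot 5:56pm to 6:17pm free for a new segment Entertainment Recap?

Yes — the slot is free

Market Spot: ends 5:42pm at or before Entertainment Recap starts 5:56pm → clear.
Interview Roundup: starts 6:26pm at or after Entertainment Recap ends 6:17pm → clear.
Sports Spot: starts 6:33pm at or after Entertainment Recap ends 6:17pm → clear.
News Spot: starts 7:08pm at or after Entertainment Recap ends 6:17pm → clear.
Feature Segment: starts 8:11pm at or after Entertainment Recap ends 6:17pm → clear.
Feature Package: starts 8:39pm at or after Entertainment Recap ends 6:17pm → clear.
Market Update: starts 9:42pm at or after Entertainment Recap ends 6:17pm → clear.
Interview Update: starts 10:59pm at or after Entertainment Recap ends 6:17pm → clear.
Entertainment Segment: starts 10:59pm at or after Entertainment Recap ends 6:17pm → clear.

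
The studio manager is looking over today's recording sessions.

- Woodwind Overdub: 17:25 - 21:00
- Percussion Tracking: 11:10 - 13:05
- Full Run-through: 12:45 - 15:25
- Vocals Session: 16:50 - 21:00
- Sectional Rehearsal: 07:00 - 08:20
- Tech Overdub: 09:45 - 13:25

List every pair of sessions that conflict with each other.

Sorted by start: Sectional Rehearsal, Tech Overdub, Percussion Tracking, Full Run-through, Vocals Session, Woodwind Overdub.
Tech Overdub starts after Sectional Rehearsal ends — done with Sectional Rehearsal.
Percussion Tracking starts before Tech Overdub ends → Tech Overdub and Percussion Tracking overlap.
Full Run-through starts before Tech Overdub ends → Tech Overdub and Full Run-through overlap.
Vocals Session starts after Tech Overdub ends — done with Tech Overdub.
Full Run-through starts before Percussion Tracking ends → Percussion Tracking and Full Run-through overlap.
Vocals Session starts after Percussion Tracking ends — done with Percussion Tracking.
Vocals Session starts after Full Run-through ends — done with Full Run-through.
Woodwind Overdub starts before Vocals Session ends → Vocals Session and Woodwind Overdub overlap.

Full Run-through & Percussion Tracking, Full Run-through & Tech Overdub, Percussion Tracking & Tech Overdub, Vocals Session & Woodwind Overdub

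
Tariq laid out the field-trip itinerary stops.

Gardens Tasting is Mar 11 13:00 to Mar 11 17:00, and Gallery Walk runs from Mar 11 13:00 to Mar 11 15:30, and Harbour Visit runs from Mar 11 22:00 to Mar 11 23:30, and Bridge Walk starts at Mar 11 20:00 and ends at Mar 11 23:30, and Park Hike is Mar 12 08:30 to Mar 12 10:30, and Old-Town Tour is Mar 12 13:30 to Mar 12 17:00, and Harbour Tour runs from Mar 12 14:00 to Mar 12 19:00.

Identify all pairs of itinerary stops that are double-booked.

Two intervals overlap when each starts before the other ends.
Sorted by start: Gardens Tasting, Gallery Walk, Bridge Walk, Harbour Visit, Park Hike, Old-Town Tour, Harbour Tour.
Gallery Walk starts before Gardens Tasting ends → Gardens Tasting and Gallery Walk overlap.
Bridge Walk starts after Gardens Tasting ends; Gardens Tasting is clear from here.
Bridge Walk starts after Gallery Walk ends; Gallery Walk is clear from here.
Harbour Visit starts before Bridge Walk ends → Bridge Walk and Harbour Visit overlap.
Park Hike starts after Bridge Walk ends; Bridge Walk is clear from here.
Park Hike starts after Harbour Visit ends; Harbour Visit is clear from here.
Old-Town Tour starts after Park Hike ends; Park Hike is clear from here.
Harbour Tour starts before Old-Town Tour ends → Old-Town Tour and Harbour Tour overlap.

Bridge Walk & Harbour Visit, Gallery Walk & Gardens Tasting, Harbour Tour & Old-Town Tour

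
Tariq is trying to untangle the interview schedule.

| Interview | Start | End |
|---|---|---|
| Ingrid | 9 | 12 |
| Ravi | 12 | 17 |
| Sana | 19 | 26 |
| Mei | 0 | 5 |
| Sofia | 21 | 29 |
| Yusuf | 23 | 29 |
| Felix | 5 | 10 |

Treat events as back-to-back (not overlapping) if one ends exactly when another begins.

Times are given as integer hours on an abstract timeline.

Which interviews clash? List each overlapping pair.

Sorted by start: Mei, Felix, Ingrid, Ravi, Sana, Sofia, Yusuf.
Felix starts exactly when Mei ends (back-to-back, no overlap), so nothing later overlaps Mei either.
Ingrid starts before Felix ends → Felix and Ingrid overlap.
Ravi starts after Felix ends, so nothing later overlaps Felix either.
Ravi starts exactly when Ingrid ends (back-to-back, no overlap), so nothing later overlaps Ingrid either.
Sana starts after Ravi ends, so nothing later overlaps Ravi either.
Sofia starts before Sana ends → Sana and Sofia overlap.
Yusuf starts before Sana ends → Sana and Yusuf overlap.
Yusuf starts before Sofia ends → Sofia and Yusuf overlap.

Felix & Ingrid, Sana & Sofia, Sana & Yusuf, Sofia & Yusuf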